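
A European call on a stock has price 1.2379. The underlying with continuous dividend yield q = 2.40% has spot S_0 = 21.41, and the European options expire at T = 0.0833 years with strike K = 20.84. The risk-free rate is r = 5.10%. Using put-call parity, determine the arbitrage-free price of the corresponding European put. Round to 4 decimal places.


Put-call parity: C - P = S_0 * exp(-qT) - K * exp(-rT).
S_0 * exp(-qT) = 21.4100 * 0.99800280 = 21.36723989
K * exp(-rT) = 20.8400 * 0.99576071 = 20.75165322
P = C - S*exp(-qT) + K*exp(-rT)
P = 1.2379 - 21.36723989 + 20.75165322 = 0.6223

Answer: Put price = 0.6223


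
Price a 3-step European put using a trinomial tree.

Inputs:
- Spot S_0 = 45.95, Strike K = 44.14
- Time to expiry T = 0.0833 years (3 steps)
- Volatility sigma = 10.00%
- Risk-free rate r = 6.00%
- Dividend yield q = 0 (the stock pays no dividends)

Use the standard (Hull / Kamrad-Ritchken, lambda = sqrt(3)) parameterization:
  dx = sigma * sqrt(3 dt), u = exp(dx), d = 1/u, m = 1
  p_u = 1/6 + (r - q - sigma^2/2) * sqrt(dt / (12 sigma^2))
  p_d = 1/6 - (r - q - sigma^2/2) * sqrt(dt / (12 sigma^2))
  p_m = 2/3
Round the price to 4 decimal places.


Answer: Price = V(0,0) = 0.0355

Derivation:
dt = T/N = 0.027767; dx = sigma*sqrt(3*dt) = 0.028862
u = exp(dx) = 1.029282; d = 1/u = 0.971551
p_u = 0.193123, p_m = 0.666667, p_d = 0.140210
Discount per step: exp(-r*dt) = 0.998335
Stock lattice S(k, j) with j the centered position index:
  k=0: S(0,+0) = 45.9500
  k=1: S(1,-1) = 44.6428; S(1,+0) = 45.9500; S(1,+1) = 47.2955
  k=2: S(2,-2) = 43.3727; S(2,-1) = 44.6428; S(2,+0) = 45.9500; S(2,+1) = 47.2955; S(2,+2) = 48.6804
  k=3: S(3,-3) = 42.1388; S(3,-2) = 43.3727; S(3,-1) = 44.6428; S(3,+0) = 45.9500; S(3,+1) = 47.2955; S(3,+2) = 48.6804; S(3,+3) = 50.1059
Terminal payoffs V(N, j) = max(K - S_T, 0):
  V(3,-3) = 2.001213; V(3,-2) = 0.767293; V(3,-1) = 0.000000; V(3,+0) = 0.000000; V(3,+1) = 0.000000; V(3,+2) = 0.000000; V(3,+3) = 0.000000
Backward induction: V(k, j) = exp(-r*dt) * [p_u * V(k+1, j+1) + p_m * V(k+1, j) + p_d * V(k+1, j-1)]
  V(2,-2) = exp(-r*dt) * [p_u*0.000000 + p_m*0.767293 + p_d*2.001213] = 0.790800
  V(2,-1) = exp(-r*dt) * [p_u*0.000000 + p_m*0.000000 + p_d*0.767293] = 0.107403
  V(2,+0) = exp(-r*dt) * [p_u*0.000000 + p_m*0.000000 + p_d*0.000000] = 0.000000
  V(2,+1) = exp(-r*dt) * [p_u*0.000000 + p_m*0.000000 + p_d*0.000000] = 0.000000
  V(2,+2) = exp(-r*dt) * [p_u*0.000000 + p_m*0.000000 + p_d*0.000000] = 0.000000
  V(1,-1) = exp(-r*dt) * [p_u*0.000000 + p_m*0.107403 + p_d*0.790800] = 0.182177
  V(1,+0) = exp(-r*dt) * [p_u*0.000000 + p_m*0.000000 + p_d*0.107403] = 0.015034
  V(1,+1) = exp(-r*dt) * [p_u*0.000000 + p_m*0.000000 + p_d*0.000000] = 0.000000
  V(0,+0) = exp(-r*dt) * [p_u*0.000000 + p_m*0.015034 + p_d*0.182177] = 0.035506


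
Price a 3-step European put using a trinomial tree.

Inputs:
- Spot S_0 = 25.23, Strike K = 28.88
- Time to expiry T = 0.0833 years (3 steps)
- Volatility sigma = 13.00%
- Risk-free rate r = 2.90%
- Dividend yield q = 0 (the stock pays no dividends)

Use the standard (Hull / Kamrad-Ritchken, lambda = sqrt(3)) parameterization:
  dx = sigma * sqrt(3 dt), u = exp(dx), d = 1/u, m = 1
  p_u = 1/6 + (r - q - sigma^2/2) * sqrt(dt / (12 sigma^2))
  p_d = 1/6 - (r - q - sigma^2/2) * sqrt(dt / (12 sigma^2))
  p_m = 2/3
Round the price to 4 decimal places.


dt = T/N = 0.027767; dx = sigma*sqrt(3*dt) = 0.037520
u = exp(dx) = 1.038233; d = 1/u = 0.963175
p_u = 0.174271, p_m = 0.666667, p_d = 0.159063
Discount per step: exp(-r*dt) = 0.999195
Stock lattice S(k, j) with j the centered position index:
  k=0: S(0,+0) = 25.2300
  k=1: S(1,-1) = 24.3009; S(1,+0) = 25.2300; S(1,+1) = 26.1946
  k=2: S(2,-2) = 23.4060; S(2,-1) = 24.3009; S(2,+0) = 25.2300; S(2,+1) = 26.1946; S(2,+2) = 27.1961
  k=3: S(3,-3) = 22.5441; S(3,-2) = 23.4060; S(3,-1) = 24.3009; S(3,+0) = 25.2300; S(3,+1) = 26.1946; S(3,+2) = 27.1961; S(3,+3) = 28.2359
Terminal payoffs V(N, j) = max(K - S_T, 0):
  V(3,-3) = 6.335909; V(3,-2) = 5.473980; V(3,-1) = 4.579097; V(3,+0) = 3.650000; V(3,+1) = 2.685381; V(3,+2) = 1.683881; V(3,+3) = 0.644091
Backward induction: V(k, j) = exp(-r*dt) * [p_u * V(k+1, j+1) + p_m * V(k+1, j) + p_d * V(k+1, j-1)]
  V(2,-2) = exp(-r*dt) * [p_u*4.579097 + p_m*5.473980 + p_d*6.335909] = 5.450738
  V(2,-1) = exp(-r*dt) * [p_u*3.650000 + p_m*4.579097 + p_d*5.473980] = 4.555855
  V(2,+0) = exp(-r*dt) * [p_u*2.685381 + p_m*3.650000 + p_d*4.579097] = 3.626758
  V(2,+1) = exp(-r*dt) * [p_u*1.683881 + p_m*2.685381 + p_d*3.650000] = 2.662139
  V(2,+2) = exp(-r*dt) * [p_u*0.644091 + p_m*1.683881 + p_d*2.685381] = 1.660639
  V(1,-1) = exp(-r*dt) * [p_u*3.626758 + p_m*4.555855 + p_d*5.450738] = 4.532632
  V(1,+0) = exp(-r*dt) * [p_u*2.662139 + p_m*3.626758 + p_d*4.555855] = 3.603535
  V(1,+1) = exp(-r*dt) * [p_u*1.660639 + p_m*2.662139 + p_d*3.626758] = 2.638916
  V(0,+0) = exp(-r*dt) * [p_u*2.638916 + p_m*3.603535 + p_d*4.532632] = 3.580331

Answer: Price = V(0,0) = 3.5803


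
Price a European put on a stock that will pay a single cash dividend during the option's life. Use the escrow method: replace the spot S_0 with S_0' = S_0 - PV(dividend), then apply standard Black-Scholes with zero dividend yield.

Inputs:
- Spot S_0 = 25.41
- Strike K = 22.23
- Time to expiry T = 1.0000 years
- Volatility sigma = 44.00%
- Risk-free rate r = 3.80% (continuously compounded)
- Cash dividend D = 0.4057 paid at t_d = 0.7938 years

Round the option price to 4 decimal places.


PV(D) = D * exp(-r * t_d) = 0.4057 * 0.97028601 = 0.39364503
S_0' = S_0 - PV(D) = 25.4100 - 0.39364503 = 25.01635497
d1 = (ln(S_0'/K) + (r + sigma^2/2)*T) / (sigma*sqrt(T)) = 0.57474337
d2 = d1 - sigma*sqrt(T) = 0.13474337
exp(-rT) = 0.96271294
N(-d1) = 0.28273244; N(-d2) = 0.44640739
P = K * exp(-rT) * N(-d2) - S_0' * N(-d1) = 22.2300 * 0.96271294 * 0.44640739 - 25.01635497 * 0.28273244 = 2.4807

Answer: Price = 2.4807


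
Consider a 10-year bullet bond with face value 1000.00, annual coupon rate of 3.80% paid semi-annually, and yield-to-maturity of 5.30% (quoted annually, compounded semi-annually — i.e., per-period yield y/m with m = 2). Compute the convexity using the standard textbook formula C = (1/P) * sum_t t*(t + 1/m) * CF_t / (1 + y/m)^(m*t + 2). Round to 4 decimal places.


Coupon per period c = face * coupon_rate / m = 19.000000
Periods per year m = 2; per-period yield y/m = 0.026500
Number of cashflows N = 20
Cashflows (t years, CF_t, discount factor 1/(1+y/m)^(m*t), PV):
  t = 0.5000: CF_t = 19.000000, DF = 0.974184, PV = 18.509498
  t = 1.0000: CF_t = 19.000000, DF = 0.949035, PV = 18.031659
  t = 1.5000: CF_t = 19.000000, DF = 0.924535, PV = 17.566156
  t = 2.0000: CF_t = 19.000000, DF = 0.900667, PV = 17.112670
  t = 2.5000: CF_t = 19.000000, DF = 0.877415, PV = 16.670892
  t = 3.0000: CF_t = 19.000000, DF = 0.854764, PV = 16.240518
  t = 3.5000: CF_t = 19.000000, DF = 0.832698, PV = 15.821255
  t = 4.0000: CF_t = 19.000000, DF = 0.811201, PV = 15.412815
  t = 4.5000: CF_t = 19.000000, DF = 0.790259, PV = 15.014920
  t = 5.0000: CF_t = 19.000000, DF = 0.769858, PV = 14.627296
  t = 5.5000: CF_t = 19.000000, DF = 0.749983, PV = 14.249680
  t = 6.0000: CF_t = 19.000000, DF = 0.730622, PV = 13.881812
  t = 6.5000: CF_t = 19.000000, DF = 0.711760, PV = 13.523441
  t = 7.0000: CF_t = 19.000000, DF = 0.693385, PV = 13.174321
  t = 7.5000: CF_t = 19.000000, DF = 0.675485, PV = 12.834215
  t = 8.0000: CF_t = 19.000000, DF = 0.658047, PV = 12.502888
  t = 8.5000: CF_t = 19.000000, DF = 0.641059, PV = 12.180115
  t = 9.0000: CF_t = 19.000000, DF = 0.624509, PV = 11.865675
  t = 9.5000: CF_t = 19.000000, DF = 0.608387, PV = 11.559352
  t = 10.0000: CF_t = 1019.000000, DF = 0.592681, PV = 603.941829
Price P = sum_t PV_t = 884.721007
Convexity numerator sum_t t*(t + 1/m) * CF_t / (1+y/m)^(m*t + 2):
  t = 0.5000: term = 8.783078
  t = 1.0000: term = 25.669006
  t = 1.5000: term = 50.012675
  t = 2.0000: term = 81.202590
  t = 2.5000: term = 118.659411
  t = 3.0000: term = 161.834560
  t = 3.5000: term = 210.208878
  t = 4.0000: term = 263.291336
  t = 4.5000: term = 320.617799
  t = 5.0000: term = 381.749828
  t = 5.5000: term = 446.273545
  t = 6.0000: term = 513.798528
  t = 6.5000: term = 583.956762
  t = 7.0000: term = 656.401621
  t = 7.5000: term = 730.806899
  t = 8.0000: term = 806.865873
  t = 8.5000: term = 884.290411
  t = 9.0000: term = 962.810109
  t = 9.5000: term = 1042.171466
  t = 10.0000: term = 60181.984089
Convexity = (1/P) * sum = 68431.388465 / 884.721007 = 77.347986

Answer: Convexity = 77.3480


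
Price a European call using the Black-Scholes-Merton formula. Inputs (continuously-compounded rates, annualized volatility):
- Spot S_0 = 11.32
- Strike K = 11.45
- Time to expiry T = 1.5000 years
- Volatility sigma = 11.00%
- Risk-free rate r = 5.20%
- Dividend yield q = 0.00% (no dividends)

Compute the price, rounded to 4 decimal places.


d1 = (ln(S/K) + (r - q + 0.5*sigma^2) * T) / (sigma * sqrt(T)) = 0.56157405
d2 = d1 - sigma * sqrt(T) = 0.42685211
exp(-rT) = 0.92496443; exp(-qT) = 1.00000000
C = S_0 * exp(-qT) * N(d1) - K * exp(-rT) * N(d2)
N(d1) = 0.71279687; N(d2) = 0.66525648
C = 11.3200 * 1.00000000 * 0.71279687 - 11.4500 * 0.92496443 * 0.66525648 = 1.0232

Answer: Price = 1.0232


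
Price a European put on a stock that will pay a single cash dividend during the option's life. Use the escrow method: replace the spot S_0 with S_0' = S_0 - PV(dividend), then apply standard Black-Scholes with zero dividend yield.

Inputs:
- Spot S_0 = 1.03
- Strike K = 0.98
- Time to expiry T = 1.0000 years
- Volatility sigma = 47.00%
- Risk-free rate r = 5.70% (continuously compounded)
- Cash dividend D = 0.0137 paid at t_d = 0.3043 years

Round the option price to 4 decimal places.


Answer: Price = 0.1385

Derivation:
PV(D) = D * exp(-r * t_d) = 0.0137 * 0.98280446 = 0.01346442
S_0' = S_0 - PV(D) = 1.0300 - 0.01346442 = 1.01653558
d1 = (ln(S_0'/K) + (r + sigma^2/2)*T) / (sigma*sqrt(T)) = 0.43415545
d2 = d1 - sigma*sqrt(T) = -0.03584455
exp(-rT) = 0.94459407
N(-d1) = 0.33208778; N(-d2) = 0.51429684
P = K * exp(-rT) * N(-d2) - S_0' * N(-d1) = 0.9800 * 0.94459407 * 0.51429684 - 1.01653558 * 0.33208778 = 0.1385


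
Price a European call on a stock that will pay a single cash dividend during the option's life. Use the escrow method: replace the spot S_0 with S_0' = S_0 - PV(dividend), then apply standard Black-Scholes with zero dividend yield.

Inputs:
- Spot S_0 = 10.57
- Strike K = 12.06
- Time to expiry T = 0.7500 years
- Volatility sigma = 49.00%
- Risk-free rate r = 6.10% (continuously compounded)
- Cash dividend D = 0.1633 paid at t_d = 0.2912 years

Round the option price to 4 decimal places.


PV(D) = D * exp(-r * t_d) = 0.1633 * 0.98239364 = 0.16042488
S_0' = S_0 - PV(D) = 10.5700 - 0.16042488 = 10.40957512
d1 = (ln(S_0'/K) + (r + sigma^2/2)*T) / (sigma*sqrt(T)) = -0.02681880
d2 = d1 - sigma*sqrt(T) = -0.45117125
exp(-rT) = 0.95528075
N(d1) = 0.48930213; N(d2) = 0.32593306
C = S_0' * N(d1) - K * exp(-rT) * N(d2) = 10.40957512 * 0.48930213 - 12.0600 * 0.95528075 * 0.32593306 = 1.3385

Answer: Price = 1.3385


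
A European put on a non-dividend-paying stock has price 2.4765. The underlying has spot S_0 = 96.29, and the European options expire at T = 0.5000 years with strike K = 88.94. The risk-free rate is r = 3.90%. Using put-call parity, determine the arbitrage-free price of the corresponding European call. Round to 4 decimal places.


Put-call parity: C - P = S_0 * exp(-qT) - K * exp(-rT).
S_0 * exp(-qT) = 96.2900 * 1.00000000 = 96.29000000
K * exp(-rT) = 88.9400 * 0.98068890 = 87.22247034
C = P + S*exp(-qT) - K*exp(-rT)
C = 2.4765 + 96.29000000 - 87.22247034 = 11.5440

Answer: Call price = 11.5440


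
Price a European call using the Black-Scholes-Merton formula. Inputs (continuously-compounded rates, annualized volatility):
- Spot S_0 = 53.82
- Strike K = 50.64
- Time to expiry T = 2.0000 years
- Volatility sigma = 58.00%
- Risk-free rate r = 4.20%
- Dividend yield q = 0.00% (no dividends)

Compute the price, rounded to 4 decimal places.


Answer: Price = 19.8391

Derivation:
d1 = (ln(S/K) + (r - q + 0.5*sigma^2) * T) / (sigma * sqrt(T)) = 0.58678082
d2 = d1 - sigma * sqrt(T) = -0.23346305
exp(-rT) = 0.91943126; exp(-qT) = 1.00000000
C = S_0 * exp(-qT) * N(d1) - K * exp(-rT) * N(d2)
N(d1) = 0.72132454; N(d2) = 0.40770093
C = 53.8200 * 1.00000000 * 0.72132454 - 50.6400 * 0.91943126 * 0.40770093 = 19.8391


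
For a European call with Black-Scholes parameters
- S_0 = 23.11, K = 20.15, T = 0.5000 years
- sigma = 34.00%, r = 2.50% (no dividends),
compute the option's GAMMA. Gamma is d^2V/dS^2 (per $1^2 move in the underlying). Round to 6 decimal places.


d1 = 0.7423004669; d2 = 0.5018841613
phi(d1) = 0.3028724483; exp(-qT) = 1.0000000000; exp(-rT) = 0.9875778005
Gamma = exp(-qT) * phi(d1) / (S * sigma * sqrt(T)) = 1.0000000000 * 0.3028724483 / (23.1100 * 0.3400 * 0.7071067812) = 0.054512

Answer: Gamma = 0.054512


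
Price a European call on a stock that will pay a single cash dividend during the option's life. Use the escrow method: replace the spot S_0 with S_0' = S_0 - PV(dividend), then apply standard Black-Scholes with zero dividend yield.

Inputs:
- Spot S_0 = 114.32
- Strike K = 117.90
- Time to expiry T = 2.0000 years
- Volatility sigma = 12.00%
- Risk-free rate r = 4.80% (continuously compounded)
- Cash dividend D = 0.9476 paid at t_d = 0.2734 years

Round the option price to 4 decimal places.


PV(D) = D * exp(-r * t_d) = 0.9476 * 0.98696253 = 0.93524570
S_0' = S_0 - PV(D) = 114.3200 - 0.93524570 = 113.38475430
d1 = (ln(S_0'/K) + (r + sigma^2/2)*T) / (sigma*sqrt(T)) = 0.42043469
d2 = d1 - sigma*sqrt(T) = 0.25072906
exp(-rT) = 0.90846402
N(d1) = 0.66291603; N(d2) = 0.59898821
C = S_0' * N(d1) - K * exp(-rT) * N(d2) = 113.38475430 * 0.66291603 - 117.9000 * 0.90846402 * 0.59898821 = 11.0082

Answer: Price = 11.0082


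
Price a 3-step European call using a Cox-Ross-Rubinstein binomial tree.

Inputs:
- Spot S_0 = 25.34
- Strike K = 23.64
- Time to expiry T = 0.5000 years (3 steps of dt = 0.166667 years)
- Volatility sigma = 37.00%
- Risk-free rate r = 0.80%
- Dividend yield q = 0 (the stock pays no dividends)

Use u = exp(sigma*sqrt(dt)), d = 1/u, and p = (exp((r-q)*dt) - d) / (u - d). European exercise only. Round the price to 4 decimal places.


Answer: Price = V(0,0) = 3.6671

Derivation:
dt = T/N = 0.166667
u = exp(sigma*sqrt(dt)) = 1.163057; d = 1/u = 0.859803
p = (exp((r-q)*dt) - d) / (u - d) = 0.466708
Discount per step: exp(-r*dt) = 0.998668
Stock lattice S(k, i) with i counting down-moves:
  k=0: S(0,0) = 25.3400
  k=1: S(1,0) = 29.4719; S(1,1) = 21.7874
  k=2: S(2,0) = 34.2775; S(2,1) = 25.3400; S(2,2) = 18.7329
  k=3: S(3,0) = 39.8666; S(3,1) = 29.4719; S(3,2) = 21.7874; S(3,3) = 16.1066
Terminal payoffs V(N, i) = max(S_T - K, 0):
  V(3,0) = 16.226636; V(3,1) = 5.831864; V(3,2) = 0.000000; V(3,3) = 0.000000
Backward induction: V(k, i) = exp(-r*dt) * [p * V(k+1, i) + (1-p) * V(k+1, i+1)].
  V(2,0) = exp(-r*dt) * [p*16.226636 + (1-p)*5.831864] = 10.668956
  V(2,1) = exp(-r*dt) * [p*5.831864 + (1-p)*0.000000] = 2.718153
  V(2,2) = exp(-r*dt) * [p*0.000000 + (1-p)*0.000000] = 0.000000
  V(1,0) = exp(-r*dt) * [p*10.668956 + (1-p)*2.718153] = 6.420293
  V(1,1) = exp(-r*dt) * [p*2.718153 + (1-p)*0.000000] = 1.266894
  V(0,0) = exp(-r*dt) * [p*6.420293 + (1-p)*1.266894] = 3.667136


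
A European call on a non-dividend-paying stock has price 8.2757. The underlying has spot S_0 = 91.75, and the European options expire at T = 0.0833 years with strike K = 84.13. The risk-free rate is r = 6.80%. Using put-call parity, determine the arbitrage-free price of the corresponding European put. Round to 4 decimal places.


Put-call parity: C - P = S_0 * exp(-qT) - K * exp(-rT).
S_0 * exp(-qT) = 91.7500 * 1.00000000 = 91.75000000
K * exp(-rT) = 84.1300 * 0.99435161 = 83.65480116
P = C - S*exp(-qT) + K*exp(-rT)
P = 8.2757 - 91.75000000 + 83.65480116 = 0.1805

Answer: Put price = 0.1805


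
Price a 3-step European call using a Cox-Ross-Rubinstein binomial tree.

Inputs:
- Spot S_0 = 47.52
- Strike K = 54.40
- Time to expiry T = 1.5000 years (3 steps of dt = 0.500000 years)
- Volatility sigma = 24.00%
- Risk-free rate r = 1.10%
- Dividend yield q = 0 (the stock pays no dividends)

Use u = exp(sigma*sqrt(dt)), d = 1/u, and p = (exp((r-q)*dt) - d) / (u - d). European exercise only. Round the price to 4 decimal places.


Answer: Price = V(0,0) = 3.2468

Derivation:
dt = T/N = 0.500000
u = exp(sigma*sqrt(dt)) = 1.184956; d = 1/u = 0.843913
p = (exp((r-q)*dt) - d) / (u - d) = 0.473847
Discount per step: exp(-r*dt) = 0.994515
Stock lattice S(k, i) with i counting down-moves:
  k=0: S(0,0) = 47.5200
  k=1: S(1,0) = 56.3091; S(1,1) = 40.1028
  k=2: S(2,0) = 66.7238; S(2,1) = 47.5200; S(2,2) = 33.8432
  k=3: S(3,0) = 79.0648; S(3,1) = 56.3091; S(3,2) = 40.1028; S(3,3) = 28.5608
Terminal payoffs V(N, i) = max(S_T - K, 0):
  V(3,0) = 24.664783; V(3,1) = 1.909108; V(3,2) = 0.000000; V(3,3) = 0.000000
Backward induction: V(k, i) = exp(-r*dt) * [p * V(k+1, i) + (1-p) * V(k+1, i+1)].
  V(2,0) = exp(-r*dt) * [p*24.664783 + (1-p)*1.909108] = 12.622193
  V(2,1) = exp(-r*dt) * [p*1.909108 + (1-p)*0.000000] = 0.899663
  V(2,2) = exp(-r*dt) * [p*0.000000 + (1-p)*0.000000] = 0.000000
  V(1,0) = exp(-r*dt) * [p*12.622193 + (1-p)*0.899663] = 6.418942
  V(1,1) = exp(-r*dt) * [p*0.899663 + (1-p)*0.000000] = 0.423964
  V(0,0) = exp(-r*dt) * [p*6.418942 + (1-p)*0.423964] = 3.246757


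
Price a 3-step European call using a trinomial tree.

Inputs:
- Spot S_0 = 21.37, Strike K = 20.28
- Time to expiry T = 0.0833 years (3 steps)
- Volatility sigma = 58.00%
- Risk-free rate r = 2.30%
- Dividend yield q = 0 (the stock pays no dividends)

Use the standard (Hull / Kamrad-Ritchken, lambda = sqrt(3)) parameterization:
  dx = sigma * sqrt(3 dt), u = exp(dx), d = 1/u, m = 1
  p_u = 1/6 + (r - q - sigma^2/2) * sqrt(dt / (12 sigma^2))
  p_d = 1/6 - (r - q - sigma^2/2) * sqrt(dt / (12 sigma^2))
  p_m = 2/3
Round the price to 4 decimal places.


Answer: Price = V(0,0) = 2.0450

Derivation:
dt = T/N = 0.027767; dx = sigma*sqrt(3*dt) = 0.167398
u = exp(dx) = 1.182225; d = 1/u = 0.845863
p_u = 0.154624, p_m = 0.666667, p_d = 0.178709
Discount per step: exp(-r*dt) = 0.999362
Stock lattice S(k, j) with j the centered position index:
  k=0: S(0,+0) = 21.3700
  k=1: S(1,-1) = 18.0761; S(1,+0) = 21.3700; S(1,+1) = 25.2641
  k=2: S(2,-2) = 15.2899; S(2,-1) = 18.0761; S(2,+0) = 21.3700; S(2,+1) = 25.2641; S(2,+2) = 29.8679
  k=3: S(3,-3) = 12.9332; S(3,-2) = 15.2899; S(3,-1) = 18.0761; S(3,+0) = 21.3700; S(3,+1) = 25.2641; S(3,+2) = 29.8679; S(3,+3) = 35.3106
Terminal payoffs V(N, j) = max(S_T - K, 0):
  V(3,-3) = 0.000000; V(3,-2) = 0.000000; V(3,-1) = 0.000000; V(3,+0) = 1.090000; V(3,+1) = 4.984144; V(3,+2) = 9.587898; V(3,+3) = 15.030569
Backward induction: V(k, j) = exp(-r*dt) * [p_u * V(k+1, j+1) + p_m * V(k+1, j) + p_d * V(k+1, j-1)]
  V(2,-2) = exp(-r*dt) * [p_u*0.000000 + p_m*0.000000 + p_d*0.000000] = 0.000000
  V(2,-1) = exp(-r*dt) * [p_u*1.090000 + p_m*0.000000 + p_d*0.000000] = 0.168433
  V(2,+0) = exp(-r*dt) * [p_u*4.984144 + p_m*1.090000 + p_d*0.000000] = 1.496381
  V(2,+1) = exp(-r*dt) * [p_u*9.587898 + p_m*4.984144 + p_d*1.090000] = 4.996886
  V(2,+2) = exp(-r*dt) * [p_u*15.030569 + p_m*9.587898 + p_d*4.984144] = 9.600602
  V(1,-1) = exp(-r*dt) * [p_u*1.496381 + p_m*0.168433 + p_d*0.000000] = 0.343446
  V(1,+0) = exp(-r*dt) * [p_u*4.996886 + p_m*1.496381 + p_d*0.168433] = 1.799179
  V(1,+1) = exp(-r*dt) * [p_u*9.600602 + p_m*4.996886 + p_d*1.496381] = 5.079915
  V(0,+0) = exp(-r*dt) * [p_u*5.079915 + p_m*1.799179 + p_d*0.343446] = 2.045001


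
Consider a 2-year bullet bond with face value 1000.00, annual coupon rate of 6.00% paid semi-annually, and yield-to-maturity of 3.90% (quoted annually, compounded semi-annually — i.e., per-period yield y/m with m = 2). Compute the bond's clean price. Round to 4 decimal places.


Answer: Price = 1040.0297

Derivation:
Coupon per period c = face * coupon_rate / m = 30.000000
Periods per year m = 2; per-period yield y/m = 0.019500
Number of cashflows N = 4
Cashflows (t years, CF_t, discount factor 1/(1+y/m)^(m*t), PV):
  t = 0.5000: CF_t = 30.000000, DF = 0.980873, PV = 29.426189
  t = 1.0000: CF_t = 30.000000, DF = 0.962112, PV = 28.863354
  t = 1.5000: CF_t = 30.000000, DF = 0.943709, PV = 28.311284
  t = 2.0000: CF_t = 1030.000000, DF = 0.925659, PV = 953.428883
Price P = sum_t PV_t = 1040.029710


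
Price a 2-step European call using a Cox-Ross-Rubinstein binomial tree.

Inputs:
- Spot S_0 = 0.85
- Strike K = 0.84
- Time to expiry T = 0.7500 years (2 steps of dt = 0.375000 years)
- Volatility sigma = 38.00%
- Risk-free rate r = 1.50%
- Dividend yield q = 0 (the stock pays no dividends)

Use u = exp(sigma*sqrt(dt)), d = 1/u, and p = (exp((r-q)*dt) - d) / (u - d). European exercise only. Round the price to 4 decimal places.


dt = T/N = 0.375000
u = exp(sigma*sqrt(dt)) = 1.262005; d = 1/u = 0.792390
p = (exp((r-q)*dt) - d) / (u - d) = 0.454097
Discount per step: exp(-r*dt) = 0.994391
Stock lattice S(k, i) with i counting down-moves:
  k=0: S(0,0) = 0.8500
  k=1: S(1,0) = 1.0727; S(1,1) = 0.6735
  k=2: S(2,0) = 1.3538; S(2,1) = 0.8500; S(2,2) = 0.5337
Terminal payoffs V(N, i) = max(S_T - K, 0):
  V(2,0) = 0.513758; V(2,1) = 0.010000; V(2,2) = 0.000000
Backward induction: V(k, i) = exp(-r*dt) * [p * V(k+1, i) + (1-p) * V(k+1, i+1)].
  V(1,0) = exp(-r*dt) * [p*0.513758 + (1-p)*0.010000] = 0.237416
  V(1,1) = exp(-r*dt) * [p*0.010000 + (1-p)*0.000000] = 0.004516
  V(0,0) = exp(-r*dt) * [p*0.237416 + (1-p)*0.004516] = 0.109656

Answer: Price = V(0,0) = 0.1097


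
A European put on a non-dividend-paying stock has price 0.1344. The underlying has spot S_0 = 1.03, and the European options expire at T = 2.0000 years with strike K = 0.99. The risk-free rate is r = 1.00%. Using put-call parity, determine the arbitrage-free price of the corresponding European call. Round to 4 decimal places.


Answer: Call price = 0.1940

Derivation:
Put-call parity: C - P = S_0 * exp(-qT) - K * exp(-rT).
S_0 * exp(-qT) = 1.0300 * 1.00000000 = 1.03000000
K * exp(-rT) = 0.9900 * 0.98019867 = 0.97039669
C = P + S*exp(-qT) - K*exp(-rT)
C = 0.1344 + 1.03000000 - 0.97039669 = 0.1940


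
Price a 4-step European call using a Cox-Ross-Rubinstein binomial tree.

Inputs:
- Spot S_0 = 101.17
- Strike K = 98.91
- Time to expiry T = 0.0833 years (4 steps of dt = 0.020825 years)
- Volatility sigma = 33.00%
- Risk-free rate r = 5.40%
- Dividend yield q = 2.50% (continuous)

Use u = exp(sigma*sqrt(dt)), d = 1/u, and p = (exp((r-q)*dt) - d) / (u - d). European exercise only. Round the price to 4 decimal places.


dt = T/N = 0.020825
u = exp(sigma*sqrt(dt)) = 1.048774; d = 1/u = 0.953494
p = (exp((r-q)*dt) - d) / (u - d) = 0.494437
Discount per step: exp(-r*dt) = 0.998876
Stock lattice S(k, i) with i counting down-moves:
  k=0: S(0,0) = 101.1700
  k=1: S(1,0) = 106.1045; S(1,1) = 96.4650
  k=2: S(2,0) = 111.2796; S(2,1) = 101.1700; S(2,2) = 91.9788
  k=3: S(3,0) = 116.7072; S(3,1) = 106.1045; S(3,2) = 96.4650; S(3,3) = 87.7013
  k=4: S(4,0) = 122.3994; S(4,1) = 111.2796; S(4,2) = 101.1700; S(4,3) = 91.9788; S(4,4) = 83.6227
Terminal payoffs V(N, i) = max(S_T - K, 0):
  V(4,0) = 23.489435; V(4,1) = 12.369606; V(4,2) = 2.260000; V(4,3) = 0.000000; V(4,4) = 0.000000
Backward induction: V(k, i) = exp(-r*dt) * [p * V(k+1, i) + (1-p) * V(k+1, i+1)].
  V(3,0) = exp(-r*dt) * [p*23.489435 + (1-p)*12.369606] = 17.847581
  V(3,1) = exp(-r*dt) * [p*12.369606 + (1-p)*2.260000] = 7.250407
  V(3,2) = exp(-r*dt) * [p*2.260000 + (1-p)*0.000000] = 1.116172
  V(3,3) = exp(-r*dt) * [p*0.000000 + (1-p)*0.000000] = 0.000000
  V(2,0) = exp(-r*dt) * [p*17.847581 + (1-p)*7.250407] = 12.476005
  V(2,1) = exp(-r*dt) * [p*7.250407 + (1-p)*1.116172] = 4.144502
  V(2,2) = exp(-r*dt) * [p*1.116172 + (1-p)*0.000000] = 0.551257
  V(1,0) = exp(-r*dt) * [p*12.476005 + (1-p)*4.144502] = 8.254619
  V(1,1) = exp(-r*dt) * [p*4.144502 + (1-p)*0.551257] = 2.325274
  V(0,0) = exp(-r*dt) * [p*8.254619 + (1-p)*2.325274] = 5.251054

Answer: Price = V(0,0) = 5.2511


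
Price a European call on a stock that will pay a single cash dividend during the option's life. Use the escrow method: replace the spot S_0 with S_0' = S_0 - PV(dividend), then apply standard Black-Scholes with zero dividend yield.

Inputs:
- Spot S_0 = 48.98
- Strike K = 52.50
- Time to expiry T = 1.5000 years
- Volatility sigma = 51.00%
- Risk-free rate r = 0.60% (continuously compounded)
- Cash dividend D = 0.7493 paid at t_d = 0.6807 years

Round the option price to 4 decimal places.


Answer: Price = 10.4814

Derivation:
PV(D) = D * exp(-r * t_d) = 0.7493 * 0.99592413 = 0.74624595
S_0' = S_0 - PV(D) = 48.9800 - 0.74624595 = 48.23375405
d1 = (ln(S_0'/K) + (r + sigma^2/2)*T) / (sigma*sqrt(T)) = 0.19102962
d2 = d1 - sigma*sqrt(T) = -0.43359027
exp(-rT) = 0.99104038
N(d1) = 0.57574881; N(d2) = 0.33229300
C = S_0' * N(d1) - K * exp(-rT) * N(d2) = 48.23375405 * 0.57574881 - 52.5000 * 0.99104038 * 0.33229300 = 10.4814


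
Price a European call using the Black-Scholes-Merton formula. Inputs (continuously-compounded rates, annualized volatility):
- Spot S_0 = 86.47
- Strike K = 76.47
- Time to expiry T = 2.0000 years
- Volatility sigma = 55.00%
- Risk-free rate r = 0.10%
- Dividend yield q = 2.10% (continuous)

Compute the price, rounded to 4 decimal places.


d1 = (ln(S/K) + (r - q + 0.5*sigma^2) * T) / (sigma * sqrt(T)) = 0.49548775
d2 = d1 - sigma * sqrt(T) = -0.28232971
exp(-rT) = 0.99800200; exp(-qT) = 0.95886978
C = S_0 * exp(-qT) * N(d1) - K * exp(-rT) * N(d2)
N(d1) = 0.68987207; N(d2) = 0.38884536
C = 86.4700 * 0.95886978 * 0.68987207 - 76.4700 * 0.99800200 * 0.38884536 = 27.5241

Answer: Price = 27.5241


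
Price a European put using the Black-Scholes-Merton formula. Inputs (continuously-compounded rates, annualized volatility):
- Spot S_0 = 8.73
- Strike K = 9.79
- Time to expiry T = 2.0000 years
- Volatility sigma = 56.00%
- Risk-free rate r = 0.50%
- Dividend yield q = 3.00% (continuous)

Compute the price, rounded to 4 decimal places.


Answer: Price = 3.5494

Derivation:
d1 = (ln(S/K) + (r - q + 0.5*sigma^2) * T) / (sigma * sqrt(T)) = 0.18814585
d2 = d1 - sigma * sqrt(T) = -0.60381374
exp(-rT) = 0.99004983; exp(-qT) = 0.94176453
P = K * exp(-rT) * N(-d2) - S_0 * exp(-qT) * N(-d1)
N(-d1) = 0.42538116; N(-d2) = 0.72701626
P = 9.7900 * 0.99004983 * 0.72701626 - 8.7300 * 0.94176453 * 0.42538116 = 3.5494


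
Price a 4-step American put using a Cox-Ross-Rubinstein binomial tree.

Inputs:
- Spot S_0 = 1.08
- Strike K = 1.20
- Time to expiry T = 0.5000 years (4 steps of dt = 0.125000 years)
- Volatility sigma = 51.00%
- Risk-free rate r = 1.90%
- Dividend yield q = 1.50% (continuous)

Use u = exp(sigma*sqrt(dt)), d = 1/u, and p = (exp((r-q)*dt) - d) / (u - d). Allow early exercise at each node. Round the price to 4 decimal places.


Answer: Price = V(0,0) = 0.2333

Derivation:
dt = T/N = 0.125000
u = exp(sigma*sqrt(dt)) = 1.197591; d = 1/u = 0.835009
p = (exp((r-q)*dt) - d) / (u - d) = 0.456423
Discount per step: exp(-r*dt) = 0.997628
Stock lattice S(k, i) with i counting down-moves:
  k=0: S(0,0) = 1.0800
  k=1: S(1,0) = 1.2934; S(1,1) = 0.9018
  k=2: S(2,0) = 1.5490; S(2,1) = 1.0800; S(2,2) = 0.7530
  k=3: S(3,0) = 1.8550; S(3,1) = 1.2934; S(3,2) = 0.9018; S(3,3) = 0.6288
  k=4: S(4,0) = 2.2216; S(4,1) = 1.5490; S(4,2) = 1.0800; S(4,3) = 0.7530; S(4,4) = 0.5250
Terminal payoffs V(N, i) = max(K - S_T, 0):
  V(4,0) = 0.000000; V(4,1) = 0.000000; V(4,2) = 0.120000; V(4,3) = 0.446980; V(4,4) = 0.674964
Backward induction: V(k, i) = exp(-r*dt) * [p * V(k+1, i) + (1-p) * V(k+1, i+1)]; then take max(V_cont, immediate exercise) for American.
  V(3,0) = exp(-r*dt) * [p*0.000000 + (1-p)*0.000000] = 0.000000; exercise = 0.000000; V(3,0) = max -> 0.000000
  V(3,1) = exp(-r*dt) * [p*0.000000 + (1-p)*0.120000] = 0.065075; exercise = 0.000000; V(3,1) = max -> 0.065075
  V(3,2) = exp(-r*dt) * [p*0.120000 + (1-p)*0.446980] = 0.297032; exercise = 0.298190; V(3,2) = max -> 0.298190
  V(3,3) = exp(-r*dt) * [p*0.446980 + (1-p)*0.674964] = 0.569552; exercise = 0.571221; V(3,3) = max -> 0.571221
  V(2,0) = exp(-r*dt) * [p*0.000000 + (1-p)*0.065075] = 0.035289; exercise = 0.000000; V(2,0) = max -> 0.035289
  V(2,1) = exp(-r*dt) * [p*0.065075 + (1-p)*0.298190] = 0.191336; exercise = 0.120000; V(2,1) = max -> 0.191336
  V(2,2) = exp(-r*dt) * [p*0.298190 + (1-p)*0.571221] = 0.445544; exercise = 0.446980; V(2,2) = max -> 0.446980
  V(1,0) = exp(-r*dt) * [p*0.035289 + (1-p)*0.191336] = 0.119827; exercise = 0.000000; V(1,0) = max -> 0.119827
  V(1,1) = exp(-r*dt) * [p*0.191336 + (1-p)*0.446980] = 0.329514; exercise = 0.298190; V(1,1) = max -> 0.329514
  V(0,0) = exp(-r*dt) * [p*0.119827 + (1-p)*0.329514] = 0.233254; exercise = 0.120000; V(0,0) = max -> 0.233254


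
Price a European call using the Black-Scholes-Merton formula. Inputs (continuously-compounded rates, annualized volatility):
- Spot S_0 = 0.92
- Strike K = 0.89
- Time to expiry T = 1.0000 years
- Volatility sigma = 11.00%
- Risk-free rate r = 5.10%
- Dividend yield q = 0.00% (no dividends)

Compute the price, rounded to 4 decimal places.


d1 = (ln(S/K) + (r - q + 0.5*sigma^2) * T) / (sigma * sqrt(T)) = 0.82002007
d2 = d1 - sigma * sqrt(T) = 0.71002007
exp(-rT) = 0.95027867; exp(-qT) = 1.00000000
C = S_0 * exp(-qT) * N(d1) - K * exp(-rT) * N(d2)
N(d1) = 0.79389767; N(d2) = 0.76115415
C = 0.9200 * 1.00000000 * 0.79389767 - 0.8900 * 0.95027867 * 0.76115415 = 0.0866

Answer: Price = 0.0866


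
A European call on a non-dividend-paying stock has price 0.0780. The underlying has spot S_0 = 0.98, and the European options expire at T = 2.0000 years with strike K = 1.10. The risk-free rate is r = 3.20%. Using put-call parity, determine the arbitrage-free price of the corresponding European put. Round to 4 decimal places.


Put-call parity: C - P = S_0 * exp(-qT) - K * exp(-rT).
S_0 * exp(-qT) = 0.9800 * 1.00000000 = 0.98000000
K * exp(-rT) = 1.1000 * 0.93800500 = 1.03180550
P = C - S*exp(-qT) + K*exp(-rT)
P = 0.0780 - 0.98000000 + 1.03180550 = 0.1298

Answer: Put price = 0.1298


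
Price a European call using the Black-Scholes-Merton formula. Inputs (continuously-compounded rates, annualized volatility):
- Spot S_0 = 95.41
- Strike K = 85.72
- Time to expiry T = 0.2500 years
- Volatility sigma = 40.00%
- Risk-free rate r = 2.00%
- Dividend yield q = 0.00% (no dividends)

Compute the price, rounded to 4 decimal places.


Answer: Price = 13.3524

Derivation:
d1 = (ln(S/K) + (r - q + 0.5*sigma^2) * T) / (sigma * sqrt(T)) = 0.66048612
d2 = d1 - sigma * sqrt(T) = 0.46048612
exp(-rT) = 0.99501248; exp(-qT) = 1.00000000
C = S_0 * exp(-qT) * N(d1) - K * exp(-rT) * N(d2)
N(d1) = 0.74552904; N(d2) = 0.67741633
C = 95.4100 * 1.00000000 * 0.74552904 - 85.7200 * 0.99501248 * 0.67741633 = 13.3524


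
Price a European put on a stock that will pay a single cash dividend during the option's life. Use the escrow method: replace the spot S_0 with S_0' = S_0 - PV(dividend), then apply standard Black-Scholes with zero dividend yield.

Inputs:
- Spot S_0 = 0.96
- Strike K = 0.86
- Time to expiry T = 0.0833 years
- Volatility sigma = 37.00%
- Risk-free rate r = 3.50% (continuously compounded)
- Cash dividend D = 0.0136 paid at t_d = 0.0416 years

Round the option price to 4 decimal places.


Answer: Price = 0.0092

Derivation:
PV(D) = D * exp(-r * t_d) = 0.0136 * 0.99854506 = 0.01358021
S_0' = S_0 - PV(D) = 0.9600 - 0.01358021 = 0.94641979
d1 = (ln(S_0'/K) + (r + sigma^2/2)*T) / (sigma*sqrt(T)) = 0.97736441
d2 = d1 - sigma*sqrt(T) = 0.87057597
exp(-rT) = 0.99708875
N(-d1) = 0.16419439; N(-d2) = 0.19199286
P = K * exp(-rT) * N(-d2) - S_0' * N(-d1) = 0.8600 * 0.99708875 * 0.19199286 - 0.94641979 * 0.16419439 = 0.0092


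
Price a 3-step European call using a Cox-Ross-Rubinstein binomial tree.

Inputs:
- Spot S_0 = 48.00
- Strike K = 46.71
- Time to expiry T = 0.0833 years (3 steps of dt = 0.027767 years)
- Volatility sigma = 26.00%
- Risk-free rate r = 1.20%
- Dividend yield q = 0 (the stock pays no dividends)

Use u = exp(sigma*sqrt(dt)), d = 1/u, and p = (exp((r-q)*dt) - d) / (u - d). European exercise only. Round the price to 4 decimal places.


dt = T/N = 0.027767
u = exp(sigma*sqrt(dt)) = 1.044277; d = 1/u = 0.957600
p = (exp((r-q)*dt) - d) / (u - d) = 0.493015
Discount per step: exp(-r*dt) = 0.999667
Stock lattice S(k, i) with i counting down-moves:
  k=0: S(0,0) = 48.0000
  k=1: S(1,0) = 50.1253; S(1,1) = 45.9648
  k=2: S(2,0) = 52.3447; S(2,1) = 48.0000; S(2,2) = 44.0159
  k=3: S(3,0) = 54.6623; S(3,1) = 50.1253; S(3,2) = 45.9648; S(3,3) = 42.1497
Terminal payoffs V(N, i) = max(S_T - K, 0):
  V(3,0) = 7.952341; V(3,1) = 3.415290; V(3,2) = 0.000000; V(3,3) = 0.000000
Backward induction: V(k, i) = exp(-r*dt) * [p * V(k+1, i) + (1-p) * V(k+1, i+1)].
  V(2,0) = exp(-r*dt) * [p*7.952341 + (1-p)*3.415290] = 5.650243
  V(2,1) = exp(-r*dt) * [p*3.415290 + (1-p)*0.000000] = 1.683230
  V(2,2) = exp(-r*dt) * [p*0.000000 + (1-p)*0.000000] = 0.000000
  V(1,0) = exp(-r*dt) * [p*5.650243 + (1-p)*1.683230] = 3.637816
  V(1,1) = exp(-r*dt) * [p*1.683230 + (1-p)*0.000000] = 0.829582
  V(0,0) = exp(-r*dt) * [p*3.637816 + (1-p)*0.829582] = 2.213347

Answer: Price = V(0,0) = 2.2133


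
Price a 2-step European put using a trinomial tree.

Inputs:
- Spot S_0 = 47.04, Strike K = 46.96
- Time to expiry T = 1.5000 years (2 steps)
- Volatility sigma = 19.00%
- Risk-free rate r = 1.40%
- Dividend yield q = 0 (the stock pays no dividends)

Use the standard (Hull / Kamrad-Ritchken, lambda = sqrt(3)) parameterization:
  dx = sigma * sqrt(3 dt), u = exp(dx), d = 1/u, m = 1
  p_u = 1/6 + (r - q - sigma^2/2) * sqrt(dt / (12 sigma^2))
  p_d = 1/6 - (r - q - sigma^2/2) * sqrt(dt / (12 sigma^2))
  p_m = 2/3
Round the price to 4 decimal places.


Answer: Price = V(0,0) = 3.1913

Derivation:
dt = T/N = 0.750000; dx = sigma*sqrt(3*dt) = 0.285000
u = exp(dx) = 1.329762; d = 1/u = 0.752014
p_u = 0.161338, p_m = 0.666667, p_d = 0.171996
Discount per step: exp(-r*dt) = 0.989555
Stock lattice S(k, j) with j the centered position index:
  k=0: S(0,+0) = 47.0400
  k=1: S(1,-1) = 35.3748; S(1,+0) = 47.0400; S(1,+1) = 62.5520
  k=2: S(2,-2) = 26.6023; S(2,-1) = 35.3748; S(2,+0) = 47.0400; S(2,+1) = 62.5520; S(2,+2) = 83.1793
Terminal payoffs V(N, j) = max(K - S_T, 0):
  V(2,-2) = 20.357683; V(2,-1) = 11.585249; V(2,+0) = 0.000000; V(2,+1) = 0.000000; V(2,+2) = 0.000000
Backward induction: V(k, j) = exp(-r*dt) * [p_u * V(k+1, j+1) + p_m * V(k+1, j) + p_d * V(k+1, j-1)]
  V(1,-1) = exp(-r*dt) * [p_u*0.000000 + p_m*11.585249 + p_d*20.357683] = 11.107687
  V(1,+0) = exp(-r*dt) * [p_u*0.000000 + p_m*0.000000 + p_d*11.585249] = 1.971799
  V(1,+1) = exp(-r*dt) * [p_u*0.000000 + p_m*0.000000 + p_d*0.000000] = 0.000000
  V(0,+0) = exp(-r*dt) * [p_u*0.000000 + p_m*1.971799 + p_d*11.107687] = 3.191321


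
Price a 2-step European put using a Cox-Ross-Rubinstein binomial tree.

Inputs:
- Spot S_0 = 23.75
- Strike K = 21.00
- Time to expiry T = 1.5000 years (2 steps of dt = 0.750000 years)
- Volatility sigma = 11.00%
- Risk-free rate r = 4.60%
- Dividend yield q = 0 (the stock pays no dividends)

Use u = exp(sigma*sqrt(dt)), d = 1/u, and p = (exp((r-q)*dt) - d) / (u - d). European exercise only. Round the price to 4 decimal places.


dt = T/N = 0.750000
u = exp(sigma*sqrt(dt)) = 1.099948; d = 1/u = 0.909134
p = (exp((r-q)*dt) - d) / (u - d) = 0.660162
Discount per step: exp(-r*dt) = 0.966088
Stock lattice S(k, i) with i counting down-moves:
  k=0: S(0,0) = 23.7500
  k=1: S(1,0) = 26.1238; S(1,1) = 21.5919
  k=2: S(2,0) = 28.7348; S(2,1) = 23.7500; S(2,2) = 19.6300
Terminal payoffs V(N, i) = max(K - S_T, 0):
  V(2,0) = 0.000000; V(2,1) = 0.000000; V(2,2) = 1.370041
Backward induction: V(k, i) = exp(-r*dt) * [p * V(k+1, i) + (1-p) * V(k+1, i+1)].
  V(1,0) = exp(-r*dt) * [p*0.000000 + (1-p)*0.000000] = 0.000000
  V(1,1) = exp(-r*dt) * [p*0.000000 + (1-p)*1.370041] = 0.449803
  V(0,0) = exp(-r*dt) * [p*0.000000 + (1-p)*0.449803] = 0.147677

Answer: Price = V(0,0) = 0.1477


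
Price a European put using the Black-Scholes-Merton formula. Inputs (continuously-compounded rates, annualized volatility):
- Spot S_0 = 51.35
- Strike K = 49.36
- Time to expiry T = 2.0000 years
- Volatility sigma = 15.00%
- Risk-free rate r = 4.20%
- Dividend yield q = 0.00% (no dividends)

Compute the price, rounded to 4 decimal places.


Answer: Price = 1.7722

Derivation:
d1 = (ln(S/K) + (r - q + 0.5*sigma^2) * T) / (sigma * sqrt(T)) = 0.68836636
d2 = d1 - sigma * sqrt(T) = 0.47623433
exp(-rT) = 0.91943126; exp(-qT) = 1.00000000
P = K * exp(-rT) * N(-d2) - S_0 * exp(-qT) * N(-d1)
N(-d1) = 0.24561105; N(-d2) = 0.31695372
P = 49.3600 * 0.91943126 * 0.31695372 - 51.3500 * 1.00000000 * 0.24561105 = 1.7722


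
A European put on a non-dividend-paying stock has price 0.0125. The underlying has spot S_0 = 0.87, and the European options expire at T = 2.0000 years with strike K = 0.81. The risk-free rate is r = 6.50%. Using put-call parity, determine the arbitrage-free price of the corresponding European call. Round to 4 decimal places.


Answer: Call price = 0.1712

Derivation:
Put-call parity: C - P = S_0 * exp(-qT) - K * exp(-rT).
S_0 * exp(-qT) = 0.8700 * 1.00000000 = 0.87000000
K * exp(-rT) = 0.8100 * 0.87809543 = 0.71125730
C = P + S*exp(-qT) - K*exp(-rT)
C = 0.0125 + 0.87000000 - 0.71125730 = 0.1712


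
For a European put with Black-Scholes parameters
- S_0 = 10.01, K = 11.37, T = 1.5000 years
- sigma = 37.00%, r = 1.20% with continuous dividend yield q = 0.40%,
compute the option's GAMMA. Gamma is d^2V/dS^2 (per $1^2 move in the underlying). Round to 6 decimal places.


d1 = -0.0280669915; d2 = -0.4812225939
phi(d1) = 0.3987851768; exp(-qT) = 0.9940179641; exp(-rT) = 0.9821610324
Gamma = exp(-qT) * phi(d1) / (S * sigma * sqrt(T)) = 0.9940179641 * 0.3987851768 / (10.0100 * 0.3700 * 1.2247448714) = 0.087388

Answer: Gamma = 0.087388


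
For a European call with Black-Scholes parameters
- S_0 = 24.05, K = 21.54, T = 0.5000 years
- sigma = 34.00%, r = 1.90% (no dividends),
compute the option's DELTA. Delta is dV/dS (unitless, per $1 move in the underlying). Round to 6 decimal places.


Answer: Delta = 0.731775

Derivation:
d1 = 0.6181915343; d2 = 0.3777752287
phi(d1) = 0.3295527260; exp(-qT) = 1.0000000000; exp(-rT) = 0.9905449824
N(d1) = 0.7317754551
Delta = exp(-qT) * N(d1) = 1.0000000000 * 0.7317754551 = 0.731775


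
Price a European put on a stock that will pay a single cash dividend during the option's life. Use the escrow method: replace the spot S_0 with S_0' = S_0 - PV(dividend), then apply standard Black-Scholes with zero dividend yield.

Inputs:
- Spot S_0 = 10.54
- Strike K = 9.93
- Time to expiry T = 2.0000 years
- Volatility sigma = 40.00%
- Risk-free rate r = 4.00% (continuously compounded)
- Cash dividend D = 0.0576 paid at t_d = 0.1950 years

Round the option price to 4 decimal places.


PV(D) = D * exp(-r * t_d) = 0.0576 * 0.99223034 = 0.05715247
S_0' = S_0 - PV(D) = 10.5400 - 0.05715247 = 10.48284753
d1 = (ln(S_0'/K) + (r + sigma^2/2)*T) / (sigma*sqrt(T)) = 0.52004146
d2 = d1 - sigma*sqrt(T) = -0.04564396
exp(-rT) = 0.92311635
N(-d1) = 0.30151734; N(-d2) = 0.51820299
P = K * exp(-rT) * N(-d2) - S_0' * N(-d1) = 9.9300 * 0.92311635 * 0.51820299 - 10.48284753 * 0.30151734 = 1.5894

Answer: Price = 1.5894


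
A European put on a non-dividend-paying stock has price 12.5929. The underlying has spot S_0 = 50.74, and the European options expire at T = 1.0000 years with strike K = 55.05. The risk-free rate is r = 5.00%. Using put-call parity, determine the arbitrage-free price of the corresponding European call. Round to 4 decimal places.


Answer: Call price = 10.9677

Derivation:
Put-call parity: C - P = S_0 * exp(-qT) - K * exp(-rT).
S_0 * exp(-qT) = 50.7400 * 1.00000000 = 50.74000000
K * exp(-rT) = 55.0500 * 0.95122942 = 52.36517982
C = P + S*exp(-qT) - K*exp(-rT)
C = 12.5929 + 50.74000000 - 52.36517982 = 10.9677


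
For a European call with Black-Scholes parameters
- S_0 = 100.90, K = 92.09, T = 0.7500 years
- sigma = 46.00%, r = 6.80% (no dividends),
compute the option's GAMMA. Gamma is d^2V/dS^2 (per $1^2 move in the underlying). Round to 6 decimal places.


Answer: Gamma = 0.008501

Derivation:
d1 = 0.5565495128; d2 = 0.1581778271
phi(d1) = 0.3417033851; exp(-qT) = 1.0000000000; exp(-rT) = 0.9502786705
Gamma = exp(-qT) * phi(d1) / (S * sigma * sqrt(T)) = 1.0000000000 * 0.3417033851 / (100.9000 * 0.4600 * 0.8660254038) = 0.008501
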